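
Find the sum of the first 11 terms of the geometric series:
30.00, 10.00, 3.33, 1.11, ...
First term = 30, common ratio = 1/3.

Sₙ = a(1 - rⁿ) / (1 - r)
S_11 = 30(1 - (1/3)^11) / (1 - (1/3))
S_11 = 30(1 - (1/177147)) / (2/3)
S_11 = 885730/19683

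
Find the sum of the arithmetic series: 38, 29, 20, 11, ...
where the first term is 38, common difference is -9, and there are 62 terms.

Sₙ = n/2 × (first + last)
Last term = a + (n-1)d = 38 + (62-1)×(-9) = -511
S_62 = 62/2 × (38 + (-511))
S_62 = 62/2 × (-473) = -14663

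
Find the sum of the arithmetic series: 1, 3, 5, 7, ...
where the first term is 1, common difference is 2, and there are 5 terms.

Sₙ = n/2 × (first + last)
Last term = a + (n-1)d = 1 + (5-1)×2 = 9
S_5 = 5/2 × (1 + 9)
S_5 = 5/2 × 10 = 25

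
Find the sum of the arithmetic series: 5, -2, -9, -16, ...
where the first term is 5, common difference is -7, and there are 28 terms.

Sₙ = n/2 × (first + last)
Last term = a + (n-1)d = 5 + (28-1)×(-7) = -184
S_28 = 28/2 × (5 + (-184))
S_28 = 28/2 × (-179) = -2506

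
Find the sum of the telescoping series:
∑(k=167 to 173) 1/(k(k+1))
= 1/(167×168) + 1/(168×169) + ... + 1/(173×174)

Partial fractions: 1/(k(k+1)) = 1/k - 1/(k+1)
The series telescopes:
= (1/167 - 1/168) + (1/168 - 1/169) + ... + (1/173 - 1/174)
= 1/167 - 1/174
= 7/29058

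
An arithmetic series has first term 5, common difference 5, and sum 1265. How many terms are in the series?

Using S = n/2 × [2a + (n-1)d]
1265 = n/2 × [2(5) + (n-1)(5)]
1265 = n/2 × [10 + 5n - 5]
2530 = n × [5 + 5n]
5n² + (5)n - 2530 = 0
Discriminant: Δ = (5)² - 4(5)(-2530) = 25 + 50600 = 50625
√Δ = 225
n = [-(5) + √Δ] / (2·5) = (-5 + 225) / 10 = 220 / 10 = 22
(The negative root is discarded since n must be a positive integer.)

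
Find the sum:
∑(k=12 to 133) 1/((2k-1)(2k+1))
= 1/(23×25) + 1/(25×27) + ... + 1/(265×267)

Partial fractions: 1/((2k-1)(2k+1)) = (1/2)[1/(2k-1) - 1/(2k+1)]
The series telescopes:
= (1/2)[1/23 - 1/267]
= 122/6141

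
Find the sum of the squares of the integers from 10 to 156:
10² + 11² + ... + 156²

Use ∑_{k=1}^{n} k² = n(n+1)(2n+1)/6, then subtract the first 9 terms.
∑_{k=1}^{156} k² = 156×157×313/6 = 1277666
∑_{k=1}^{9} k² = 9×10×19/6 = 285
∑_{k=10}^{156} k² = 1277666 - 285 = 1277381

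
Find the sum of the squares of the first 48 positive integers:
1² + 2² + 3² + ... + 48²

Formula: ∑k² = n(n+1)(2n+1)/6
= 48×49×97/6
= 228144/6
= 38024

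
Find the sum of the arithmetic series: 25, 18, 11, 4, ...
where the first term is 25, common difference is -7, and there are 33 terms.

Sₙ = n/2 × (first + last)
Last term = a + (n-1)d = 25 + (33-1)×(-7) = -199
S_33 = 33/2 × (25 + (-199))
S_33 = 33/2 × (-174) = -2871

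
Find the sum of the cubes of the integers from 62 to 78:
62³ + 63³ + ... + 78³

Use ∑_{k=1}^{n} k³ = [n(n+1)/2]², then subtract the first 61 terms.
∑_{k=1}^{78} k³ = [78×79/2]² = 3081² = 9492561
∑_{k=1}^{61} k³ = [61×62/2]² = 1891² = 3575881
∑_{k=62}^{78} k³ = 9492561 - 3575881 = 5916680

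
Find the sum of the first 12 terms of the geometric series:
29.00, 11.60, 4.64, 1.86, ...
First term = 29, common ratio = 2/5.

Sₙ = a(1 - rⁿ) / (1 - r)
S_12 = 29(1 - (2/5)^12) / (1 - (2/5))
S_12 = 29(1 - (4096/244140625)) / (3/5)
S_12 = 2359986447/48828125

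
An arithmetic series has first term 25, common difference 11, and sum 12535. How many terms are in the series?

Using S = n/2 × [2a + (n-1)d]
12535 = n/2 × [2(25) + (n-1)(11)]
12535 = n/2 × [50 + 11n - 11]
25070 = n × [39 + 11n]
11n² + (39)n - 25070 = 0
Discriminant: Δ = (39)² - 4(11)(-25070) = 1521 + 1103080 = 1104601
√Δ = 1051
n = [-(39) + √Δ] / (2·11) = (-39 + 1051) / 22 = 1012 / 22 = 46
(The negative root is discarded since n must be a positive integer.)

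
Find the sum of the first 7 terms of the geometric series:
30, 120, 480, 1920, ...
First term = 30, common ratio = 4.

Sₙ = a(1 - rⁿ) / (1 - r)
S_7 = 30(1 - 4^7) / (1 - 4)
S_7 = 30(1 - 16384) / (-3)
S_7 = 163830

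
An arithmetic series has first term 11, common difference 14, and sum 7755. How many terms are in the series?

Using S = n/2 × [2a + (n-1)d]
7755 = n/2 × [2(11) + (n-1)(14)]
7755 = n/2 × [22 + 14n - 14]
15510 = n × [8 + 14n]
14n² + (8)n - 15510 = 0
Discriminant: Δ = (8)² - 4(14)(-15510) = 64 + 868560 = 868624
√Δ = 932
n = [-(8) + √Δ] / (2·14) = (-8 + 932) / 28 = 924 / 28 = 33
(The negative root is discarded since n must be a positive integer.)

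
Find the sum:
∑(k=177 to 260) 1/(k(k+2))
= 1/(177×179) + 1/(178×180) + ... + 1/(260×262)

Partial fractions: 1/(k(k+2)) = (1/2)[1/k - 1/(k+2)]
Telescoping leaves the first two and last two terms:
= (1/2)[1/177 + 1/178 - 1/261 - 1/262]
= 649831/359073882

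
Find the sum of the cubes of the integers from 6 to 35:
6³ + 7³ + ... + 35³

Use ∑_{k=1}^{n} k³ = [n(n+1)/2]², then subtract the first 5 terms.
∑_{k=1}^{35} k³ = [35×36/2]² = 630² = 396900
∑_{k=1}^{5} k³ = [5×6/2]² = 15² = 225
∑_{k=6}^{35} k³ = 396900 - 225 = 396675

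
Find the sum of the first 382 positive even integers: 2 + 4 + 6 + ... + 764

Sum of first n even numbers = n(n+1)
= 382×383
= 146306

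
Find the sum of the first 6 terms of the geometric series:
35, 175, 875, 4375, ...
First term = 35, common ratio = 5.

Sₙ = a(1 - rⁿ) / (1 - r)
S_6 = 35(1 - 5^6) / (1 - 5)
S_6 = 35(1 - 15625) / (-4)
S_6 = 136710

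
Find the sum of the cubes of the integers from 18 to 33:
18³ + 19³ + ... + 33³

Use ∑_{k=1}^{n} k³ = [n(n+1)/2]², then subtract the first 17 terms.
∑_{k=1}^{33} k³ = [33×34/2]² = 561² = 314721
∑_{k=1}^{17} k³ = [17×18/2]² = 153² = 23409
∑_{k=18}^{33} k³ = 314721 - 23409 = 291312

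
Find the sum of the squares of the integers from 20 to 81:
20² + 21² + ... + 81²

Use ∑_{k=1}^{n} k² = n(n+1)(2n+1)/6, then subtract the first 19 terms.
∑_{k=1}^{81} k² = 81×82×163/6 = 180441
∑_{k=1}^{19} k² = 19×20×39/6 = 2470
∑_{k=20}^{81} k² = 180441 - 2470 = 177971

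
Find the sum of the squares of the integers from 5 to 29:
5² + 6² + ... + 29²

Use ∑_{k=1}^{n} k² = n(n+1)(2n+1)/6, then subtract the first 4 terms.
∑_{k=1}^{29} k² = 29×30×59/6 = 8555
∑_{k=1}^{4} k² = 4×5×9/6 = 30
∑_{k=5}^{29} k² = 8555 - 30 = 8525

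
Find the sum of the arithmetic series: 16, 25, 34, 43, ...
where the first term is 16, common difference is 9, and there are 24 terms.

Sₙ = n/2 × (first + last)
Last term = a + (n-1)d = 16 + (24-1)×9 = 223
S_24 = 24/2 × (16 + 223)
S_24 = 24/2 × 239 = 2868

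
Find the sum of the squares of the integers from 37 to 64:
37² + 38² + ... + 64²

Use ∑_{k=1}^{n} k² = n(n+1)(2n+1)/6, then subtract the first 36 terms.
∑_{k=1}^{64} k² = 64×65×129/6 = 89440
∑_{k=1}^{36} k² = 36×37×73/6 = 16206
∑_{k=37}^{64} k² = 89440 - 16206 = 73234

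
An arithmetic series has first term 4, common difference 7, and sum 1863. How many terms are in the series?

Using S = n/2 × [2a + (n-1)d]
1863 = n/2 × [2(4) + (n-1)(7)]
1863 = n/2 × [8 + 7n - 7]
3726 = n × [1 + 7n]
7n² + (1)n - 3726 = 0
Discriminant: Δ = (1)² - 4(7)(-3726) = 1 + 104328 = 104329
√Δ = 323
n = [-(1) + √Δ] / (2·7) = (-1 + 323) / 14 = 322 / 14 = 23
(The negative root is discarded since n must be a positive integer.)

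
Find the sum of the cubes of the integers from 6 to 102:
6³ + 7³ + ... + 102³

Use ∑_{k=1}^{n} k³ = [n(n+1)/2]², then subtract the first 5 terms.
∑_{k=1}^{102} k³ = [102×103/2]² = 5253² = 27594009
∑_{k=1}^{5} k³ = [5×6/2]² = 15² = 225
∑_{k=6}^{102} k³ = 27594009 - 225 = 27593784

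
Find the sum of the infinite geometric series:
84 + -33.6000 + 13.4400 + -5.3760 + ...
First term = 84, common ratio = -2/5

For |r| < 1, S = a / (1 - r)
S = 84 / (1 - (-2/5))
S = 84 / (7/5)
S = 60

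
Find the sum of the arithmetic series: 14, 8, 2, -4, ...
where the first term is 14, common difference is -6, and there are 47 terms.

Sₙ = n/2 × (first + last)
Last term = a + (n-1)d = 14 + (47-1)×(-6) = -262
S_47 = 47/2 × (14 + (-262))
S_47 = 47/2 × (-248) = -5828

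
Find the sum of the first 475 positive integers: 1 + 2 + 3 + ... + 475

Formula: ∑k = n(n+1)/2
= 475×476/2
= 226100/2
= 113050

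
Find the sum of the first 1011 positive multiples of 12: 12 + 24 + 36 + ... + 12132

Factor out 12: = 12(1 + 2 + ... + 1011) = 12 × n(n+1)/2
= 12 × 1011×1012/2
= 12 × 511566
= 6138792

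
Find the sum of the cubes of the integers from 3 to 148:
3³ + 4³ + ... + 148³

Use ∑_{k=1}^{n} k³ = [n(n+1)/2]², then subtract the first 2 terms.
∑_{k=1}^{148} k³ = [148×149/2]² = 11026² = 121572676
∑_{k=1}^{2} k³ = [2×3/2]² = 3² = 9
∑_{k=3}^{148} k³ = 121572676 - 9 = 121572667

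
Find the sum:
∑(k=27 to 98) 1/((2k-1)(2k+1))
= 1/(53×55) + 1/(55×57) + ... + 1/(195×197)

Partial fractions: 1/((2k-1)(2k+1)) = (1/2)[1/(2k-1) - 1/(2k+1)]
The series telescopes:
= (1/2)[1/53 - 1/197]
= 72/10441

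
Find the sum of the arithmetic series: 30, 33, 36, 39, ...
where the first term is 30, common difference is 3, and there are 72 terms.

Sₙ = n/2 × (first + last)
Last term = a + (n-1)d = 30 + (72-1)×3 = 243
S_72 = 72/2 × (30 + 243)
S_72 = 72/2 × 273 = 9828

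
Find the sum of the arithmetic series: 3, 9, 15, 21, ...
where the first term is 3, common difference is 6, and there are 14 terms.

Sₙ = n/2 × (first + last)
Last term = a + (n-1)d = 3 + (14-1)×6 = 81
S_14 = 14/2 × (3 + 81)
S_14 = 14/2 × 84 = 588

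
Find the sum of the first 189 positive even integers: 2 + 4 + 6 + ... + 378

Sum of first n even numbers = n(n+1)
= 189×190
= 35910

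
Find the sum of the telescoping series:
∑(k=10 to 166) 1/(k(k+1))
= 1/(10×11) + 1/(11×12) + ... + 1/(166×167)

Partial fractions: 1/(k(k+1)) = 1/k - 1/(k+1)
The series telescopes:
= (1/10 - 1/11) + (1/11 - 1/12) + ... + (1/166 - 1/167)
= 1/10 - 1/167
= 157/1670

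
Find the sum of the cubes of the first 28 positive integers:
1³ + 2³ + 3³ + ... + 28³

Formula: ∑k³ = [n(n+1)/2]²
= [28×29/2]²
= 406²
= 164836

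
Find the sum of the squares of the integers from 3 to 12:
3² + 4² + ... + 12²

Use ∑_{k=1}^{n} k² = n(n+1)(2n+1)/6, then subtract the first 2 terms.
∑_{k=1}^{12} k² = 12×13×25/6 = 650
∑_{k=1}^{2} k² = 2×3×5/6 = 5
∑_{k=3}^{12} k² = 650 - 5 = 645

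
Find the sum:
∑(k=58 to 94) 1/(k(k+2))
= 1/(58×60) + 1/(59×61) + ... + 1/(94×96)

Partial fractions: 1/(k(k+2)) = (1/2)[1/k - 1/(k+2)]
Telescoping leaves the first two and last two terms:
= (1/2)[1/58 + 1/59 - 1/95 - 1/96]
= 206719/31208640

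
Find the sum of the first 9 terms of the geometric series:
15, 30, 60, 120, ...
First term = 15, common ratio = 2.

Sₙ = a(1 - rⁿ) / (1 - r)
S_9 = 15(1 - 2^9) / (1 - 2)
S_9 = 15(1 - 512) / (-1)
S_9 = 7665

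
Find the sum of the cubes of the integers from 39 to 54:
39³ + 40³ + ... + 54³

Use ∑_{k=1}^{n} k³ = [n(n+1)/2]², then subtract the first 38 terms.
∑_{k=1}^{54} k³ = [54×55/2]² = 1485² = 2205225
∑_{k=1}^{38} k³ = [38×39/2]² = 741² = 549081
∑_{k=39}^{54} k³ = 2205225 - 549081 = 1656144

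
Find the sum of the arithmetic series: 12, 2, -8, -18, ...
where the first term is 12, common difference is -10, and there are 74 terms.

Sₙ = n/2 × (first + last)
Last term = a + (n-1)d = 12 + (74-1)×(-10) = -718
S_74 = 74/2 × (12 + (-718))
S_74 = 74/2 × (-706) = -26122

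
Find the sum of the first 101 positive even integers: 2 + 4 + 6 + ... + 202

Sum of first n even numbers = n(n+1)
= 101×102
= 10302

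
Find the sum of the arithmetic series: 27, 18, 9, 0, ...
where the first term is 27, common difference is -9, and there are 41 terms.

Sₙ = n/2 × (first + last)
Last term = a + (n-1)d = 27 + (41-1)×(-9) = -333
S_41 = 41/2 × (27 + (-333))
S_41 = 41/2 × (-306) = -6273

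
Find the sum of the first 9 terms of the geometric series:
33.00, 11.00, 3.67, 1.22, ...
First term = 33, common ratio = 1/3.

Sₙ = a(1 - rⁿ) / (1 - r)
S_9 = 33(1 - (1/3)^9) / (1 - (1/3))
S_9 = 33(1 - (1/19683)) / (2/3)
S_9 = 108251/2187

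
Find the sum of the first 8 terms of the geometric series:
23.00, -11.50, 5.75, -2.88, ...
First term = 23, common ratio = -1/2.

Sₙ = a(1 - rⁿ) / (1 - r)
S_8 = 23(1 - (-1/2)^8) / (1 - (-1/2))
S_8 = 23(1 - (1/256)) / (3/2)
S_8 = 1955/128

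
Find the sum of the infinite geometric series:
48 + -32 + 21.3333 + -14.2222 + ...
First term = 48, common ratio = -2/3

For |r| < 1, S = a / (1 - r)
S = 48 / (1 - (-2/3))
S = 48 / (5/3)
S = 144/5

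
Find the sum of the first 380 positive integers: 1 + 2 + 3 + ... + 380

Formula: ∑k = n(n+1)/2
= 380×381/2
= 144780/2
= 72390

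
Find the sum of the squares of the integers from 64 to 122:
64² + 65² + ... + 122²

Use ∑_{k=1}^{n} k² = n(n+1)(2n+1)/6, then subtract the first 63 terms.
∑_{k=1}^{122} k² = 122×123×245/6 = 612745
∑_{k=1}^{63} k² = 63×64×127/6 = 85344
∑_{k=64}^{122} k² = 612745 - 85344 = 527401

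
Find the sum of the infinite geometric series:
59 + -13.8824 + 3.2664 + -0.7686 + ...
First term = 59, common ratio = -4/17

For |r| < 1, S = a / (1 - r)
S = 59 / (1 - (-4/17))
S = 59 / (21/17)
S = 1003/21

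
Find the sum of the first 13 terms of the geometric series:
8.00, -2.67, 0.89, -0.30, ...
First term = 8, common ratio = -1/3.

Sₙ = a(1 - rⁿ) / (1 - r)
S_13 = 8(1 - (-1/3)^13) / (1 - (-1/3))
S_13 = 8(1 - (-1/1594323)) / (4/3)
S_13 = 3188648/531441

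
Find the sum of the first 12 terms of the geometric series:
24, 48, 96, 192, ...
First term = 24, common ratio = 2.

Sₙ = a(1 - rⁿ) / (1 - r)
S_12 = 24(1 - 2^12) / (1 - 2)
S_12 = 24(1 - 4096) / (-1)
S_12 = 98280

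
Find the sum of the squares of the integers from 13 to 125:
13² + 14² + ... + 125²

Use ∑_{k=1}^{n} k² = n(n+1)(2n+1)/6, then subtract the first 12 terms.
∑_{k=1}^{125} k² = 125×126×251/6 = 658875
∑_{k=1}^{12} k² = 12×13×25/6 = 650
∑_{k=13}^{125} k² = 658875 - 650 = 658225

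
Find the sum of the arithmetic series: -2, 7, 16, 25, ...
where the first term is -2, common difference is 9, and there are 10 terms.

Sₙ = n/2 × (first + last)
Last term = a + (n-1)d = -2 + (10-1)×9 = 79
S_10 = 10/2 × (-2 + 79)
S_10 = 10/2 × 77 = 385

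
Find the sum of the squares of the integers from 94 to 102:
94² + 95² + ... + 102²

Use ∑_{k=1}^{n} k² = n(n+1)(2n+1)/6, then subtract the first 93 terms.
∑_{k=1}^{102} k² = 102×103×205/6 = 358955
∑_{k=1}^{93} k² = 93×94×187/6 = 272459
∑_{k=94}^{102} k² = 358955 - 272459 = 86496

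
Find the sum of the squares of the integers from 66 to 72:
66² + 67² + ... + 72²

Use ∑_{k=1}^{n} k² = n(n+1)(2n+1)/6, then subtract the first 65 terms.
∑_{k=1}^{72} k² = 72×73×145/6 = 127020
∑_{k=1}^{65} k² = 65×66×131/6 = 93665
∑_{k=66}^{72} k² = 127020 - 93665 = 33355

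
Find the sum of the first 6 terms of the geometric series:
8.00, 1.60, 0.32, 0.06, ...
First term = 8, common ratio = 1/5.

Sₙ = a(1 - rⁿ) / (1 - r)
S_6 = 8(1 - (1/5)^6) / (1 - (1/5))
S_6 = 8(1 - (1/15625)) / (4/5)
S_6 = 31248/3125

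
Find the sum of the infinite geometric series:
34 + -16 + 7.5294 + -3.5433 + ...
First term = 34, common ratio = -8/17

For |r| < 1, S = a / (1 - r)
S = 34 / (1 - (-8/17))
S = 34 / (25/17)
S = 578/25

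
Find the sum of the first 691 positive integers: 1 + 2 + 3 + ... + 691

Formula: ∑k = n(n+1)/2
= 691×692/2
= 478172/2
= 239086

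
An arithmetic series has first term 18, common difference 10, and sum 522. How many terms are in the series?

Using S = n/2 × [2a + (n-1)d]
522 = n/2 × [2(18) + (n-1)(10)]
522 = n/2 × [36 + 10n - 10]
1044 = n × [26 + 10n]
10n² + (26)n - 1044 = 0
Discriminant: Δ = (26)² - 4(10)(-1044) = 676 + 41760 = 42436
√Δ = 206
n = [-(26) + √Δ] / (2·10) = (-26 + 206) / 20 = 180 / 20 = 9
(The negative root is discarded since n must be a positive integer.)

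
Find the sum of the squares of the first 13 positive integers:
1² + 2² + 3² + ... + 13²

Formula: ∑k² = n(n+1)(2n+1)/6
= 13×14×27/6
= 4914/6
= 819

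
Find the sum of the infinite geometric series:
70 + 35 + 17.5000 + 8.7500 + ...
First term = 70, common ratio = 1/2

For |r| < 1, S = a / (1 - r)
S = 70 / (1 - (1/2))
S = 70 / (1/2)
S = 140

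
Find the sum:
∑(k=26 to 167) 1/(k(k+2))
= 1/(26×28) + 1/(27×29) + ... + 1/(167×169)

Partial fractions: 1/(k(k+2)) = (1/2)[1/k - 1/(k+2)]
Telescoping leaves the first two and last two terms:
= (1/2)[1/26 + 1/27 - 1/168 - 1/169]
= 16259/511056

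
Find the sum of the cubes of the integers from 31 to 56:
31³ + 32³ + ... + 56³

Use ∑_{k=1}^{n} k³ = [n(n+1)/2]², then subtract the first 30 terms.
∑_{k=1}^{56} k³ = [56×57/2]² = 1596² = 2547216
∑_{k=1}^{30} k³ = [30×31/2]² = 465² = 216225
∑_{k=31}^{56} k³ = 2547216 - 216225 = 2330991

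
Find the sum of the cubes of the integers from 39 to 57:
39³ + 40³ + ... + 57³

Use ∑_{k=1}^{n} k³ = [n(n+1)/2]², then subtract the first 38 terms.
∑_{k=1}^{57} k³ = [57×58/2]² = 1653² = 2732409
∑_{k=1}^{38} k³ = [38×39/2]² = 741² = 549081
∑_{k=39}^{57} k³ = 2732409 - 549081 = 2183328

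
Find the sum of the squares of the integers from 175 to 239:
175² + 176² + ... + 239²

Use ∑_{k=1}^{n} k² = n(n+1)(2n+1)/6, then subtract the first 174 terms.
∑_{k=1}^{239} k² = 239×240×479/6 = 4579240
∑_{k=1}^{174} k² = 174×175×349/6 = 1771175
∑_{k=175}^{239} k² = 4579240 - 1771175 = 2808065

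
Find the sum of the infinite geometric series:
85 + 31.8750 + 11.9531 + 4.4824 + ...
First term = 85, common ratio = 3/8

For |r| < 1, S = a / (1 - r)
S = 85 / (1 - (3/8))
S = 85 / (5/8)
S = 136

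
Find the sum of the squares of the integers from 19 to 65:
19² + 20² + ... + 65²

Use ∑_{k=1}^{n} k² = n(n+1)(2n+1)/6, then subtract the first 18 terms.
∑_{k=1}^{65} k² = 65×66×131/6 = 93665
∑_{k=1}^{18} k² = 18×19×37/6 = 2109
∑_{k=19}^{65} k² = 93665 - 2109 = 91556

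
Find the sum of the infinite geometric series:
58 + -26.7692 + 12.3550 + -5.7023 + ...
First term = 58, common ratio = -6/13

For |r| < 1, S = a / (1 - r)
S = 58 / (1 - (-6/13))
S = 58 / (19/13)
S = 754/19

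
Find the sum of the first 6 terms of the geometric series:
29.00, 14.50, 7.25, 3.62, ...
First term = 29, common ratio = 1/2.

Sₙ = a(1 - rⁿ) / (1 - r)
S_6 = 29(1 - (1/2)^6) / (1 - (1/2))
S_6 = 29(1 - (1/64)) / (1/2)
S_6 = 1827/32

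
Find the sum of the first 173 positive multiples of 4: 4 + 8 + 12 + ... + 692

Factor out 4: = 4(1 + 2 + ... + 173) = 4 × n(n+1)/2
= 4 × 173×174/2
= 4 × 15051
= 60204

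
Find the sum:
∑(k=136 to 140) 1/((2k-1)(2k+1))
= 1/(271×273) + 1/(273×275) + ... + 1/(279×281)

Partial fractions: 1/((2k-1)(2k+1)) = (1/2)[1/(2k-1) - 1/(2k+1)]
The series telescopes:
= (1/2)[1/271 - 1/281]
= 5/76151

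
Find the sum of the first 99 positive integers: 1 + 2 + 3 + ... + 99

Formula: ∑k = n(n+1)/2
= 99×100/2
= 9900/2
= 4950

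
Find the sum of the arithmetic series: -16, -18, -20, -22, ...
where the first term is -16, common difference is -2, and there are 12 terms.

Sₙ = n/2 × (first + last)
Last term = a + (n-1)d = -16 + (12-1)×(-2) = -38
S_12 = 12/2 × (-16 + (-38))
S_12 = 12/2 × (-54) = -324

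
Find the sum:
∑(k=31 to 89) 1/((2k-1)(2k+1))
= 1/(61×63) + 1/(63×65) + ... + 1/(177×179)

Partial fractions: 1/((2k-1)(2k+1)) = (1/2)[1/(2k-1) - 1/(2k+1)]
The series telescopes:
= (1/2)[1/61 - 1/179]
= 59/10919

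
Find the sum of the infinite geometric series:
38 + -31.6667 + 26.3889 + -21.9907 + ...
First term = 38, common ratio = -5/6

For |r| < 1, S = a / (1 - r)
S = 38 / (1 - (-5/6))
S = 38 / (11/6)
S = 228/11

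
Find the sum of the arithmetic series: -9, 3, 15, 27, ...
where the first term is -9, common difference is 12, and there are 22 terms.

Sₙ = n/2 × (first + last)
Last term = a + (n-1)d = -9 + (22-1)×12 = 243
S_22 = 22/2 × (-9 + 243)
S_22 = 22/2 × 234 = 2574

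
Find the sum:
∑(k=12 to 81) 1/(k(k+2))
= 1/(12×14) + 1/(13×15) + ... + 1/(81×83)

Partial fractions: 1/(k(k+2)) = (1/2)[1/k - 1/(k+2)]
Telescoping leaves the first two and last two terms:
= (1/2)[1/12 + 1/13 - 1/82 - 1/83]
= 72205/1061736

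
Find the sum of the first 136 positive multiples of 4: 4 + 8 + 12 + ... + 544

Factor out 4: = 4(1 + 2 + ... + 136) = 4 × n(n+1)/2
= 4 × 136×137/2
= 4 × 9316
= 37264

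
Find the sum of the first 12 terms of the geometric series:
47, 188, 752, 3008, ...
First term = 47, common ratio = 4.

Sₙ = a(1 - rⁿ) / (1 - r)
S_12 = 47(1 - 4^12) / (1 - 4)
S_12 = 47(1 - 16777216) / (-3)
S_12 = 262843035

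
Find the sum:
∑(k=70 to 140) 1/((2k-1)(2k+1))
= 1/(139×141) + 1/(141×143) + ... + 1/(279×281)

Partial fractions: 1/((2k-1)(2k+1)) = (1/2)[1/(2k-1) - 1/(2k+1)]
The series telescopes:
= (1/2)[1/139 - 1/281]
= 71/39059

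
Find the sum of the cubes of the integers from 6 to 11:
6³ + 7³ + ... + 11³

Use ∑_{k=1}^{n} k³ = [n(n+1)/2]², then subtract the first 5 terms.
∑_{k=1}^{11} k³ = [11×12/2]² = 66² = 4356
∑_{k=1}^{5} k³ = [5×6/2]² = 15² = 225
∑_{k=6}^{11} k³ = 4356 - 225 = 4131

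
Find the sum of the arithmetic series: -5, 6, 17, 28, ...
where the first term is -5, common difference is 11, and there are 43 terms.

Sₙ = n/2 × (first + last)
Last term = a + (n-1)d = -5 + (43-1)×11 = 457
S_43 = 43/2 × (-5 + 457)
S_43 = 43/2 × 452 = 9718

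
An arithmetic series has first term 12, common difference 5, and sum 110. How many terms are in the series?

Using S = n/2 × [2a + (n-1)d]
110 = n/2 × [2(12) + (n-1)(5)]
110 = n/2 × [24 + 5n - 5]
220 = n × [19 + 5n]
5n² + (19)n - 220 = 0
Discriminant: Δ = (19)² - 4(5)(-220) = 361 + 4400 = 4761
√Δ = 69
n = [-(19) + √Δ] / (2·5) = (-19 + 69) / 10 = 50 / 10 = 5
(The negative root is discarded since n must be a positive integer.)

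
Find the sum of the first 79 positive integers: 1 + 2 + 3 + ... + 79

Formula: ∑k = n(n+1)/2
= 79×80/2
= 6320/2
= 3160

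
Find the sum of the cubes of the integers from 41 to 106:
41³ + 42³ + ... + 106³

Use ∑_{k=1}^{n} k³ = [n(n+1)/2]², then subtract the first 40 terms.
∑_{k=1}^{106} k³ = [106×107/2]² = 5671² = 32160241
∑_{k=1}^{40} k³ = [40×41/2]² = 820² = 672400
∑_{k=41}^{106} k³ = 32160241 - 672400 = 31487841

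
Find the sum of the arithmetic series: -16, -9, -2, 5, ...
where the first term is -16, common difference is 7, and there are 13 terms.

Sₙ = n/2 × (first + last)
Last term = a + (n-1)d = -16 + (13-1)×7 = 68
S_13 = 13/2 × (-16 + 68)
S_13 = 13/2 × 52 = 338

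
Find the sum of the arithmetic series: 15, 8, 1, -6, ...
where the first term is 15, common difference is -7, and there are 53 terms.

Sₙ = n/2 × (first + last)
Last term = a + (n-1)d = 15 + (53-1)×(-7) = -349
S_53 = 53/2 × (15 + (-349))
S_53 = 53/2 × (-334) = -8851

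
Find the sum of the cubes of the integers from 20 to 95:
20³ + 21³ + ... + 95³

Use ∑_{k=1}^{n} k³ = [n(n+1)/2]², then subtract the first 19 terms.
∑_{k=1}^{95} k³ = [95×96/2]² = 4560² = 20793600
∑_{k=1}^{19} k³ = [19×20/2]² = 190² = 36100
∑_{k=20}^{95} k³ = 20793600 - 36100 = 20757500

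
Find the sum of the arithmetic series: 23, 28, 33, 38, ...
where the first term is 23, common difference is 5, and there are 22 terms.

Sₙ = n/2 × (first + last)
Last term = a + (n-1)d = 23 + (22-1)×5 = 128
S_22 = 22/2 × (23 + 128)
S_22 = 22/2 × 151 = 1661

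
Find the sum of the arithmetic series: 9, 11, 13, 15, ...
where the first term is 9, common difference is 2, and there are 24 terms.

Sₙ = n/2 × (first + last)
Last term = a + (n-1)d = 9 + (24-1)×2 = 55
S_24 = 24/2 × (9 + 55)
S_24 = 24/2 × 64 = 768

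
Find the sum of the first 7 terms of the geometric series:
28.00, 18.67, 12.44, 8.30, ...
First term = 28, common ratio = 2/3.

Sₙ = a(1 - rⁿ) / (1 - r)
S_7 = 28(1 - (2/3)^7) / (1 - (2/3))
S_7 = 28(1 - (128/2187)) / (1/3)
S_7 = 57652/729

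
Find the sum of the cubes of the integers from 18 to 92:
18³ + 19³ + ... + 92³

Use ∑_{k=1}^{n} k³ = [n(n+1)/2]², then subtract the first 17 terms.
∑_{k=1}^{92} k³ = [92×93/2]² = 4278² = 18301284
∑_{k=1}^{17} k³ = [17×18/2]² = 153² = 23409
∑_{k=18}^{92} k³ = 18301284 - 23409 = 18277875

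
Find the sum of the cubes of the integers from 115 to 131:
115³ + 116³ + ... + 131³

Use ∑_{k=1}^{n} k³ = [n(n+1)/2]², then subtract the first 114 terms.
∑_{k=1}^{131} k³ = [131×132/2]² = 8646² = 74753316
∑_{k=1}^{114} k³ = [114×115/2]² = 6555² = 42968025
∑_{k=115}^{131} k³ = 74753316 - 42968025 = 31785291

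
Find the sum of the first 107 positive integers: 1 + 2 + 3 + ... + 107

Formula: ∑k = n(n+1)/2
= 107×108/2
= 11556/2
= 5778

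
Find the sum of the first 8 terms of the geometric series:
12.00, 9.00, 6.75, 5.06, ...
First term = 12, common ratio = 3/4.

Sₙ = a(1 - rⁿ) / (1 - r)
S_8 = 12(1 - (3/4)^8) / (1 - (3/4))
S_8 = 12(1 - (6561/65536)) / (1/4)
S_8 = 176925/4096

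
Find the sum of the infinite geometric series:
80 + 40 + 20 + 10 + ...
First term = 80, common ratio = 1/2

For |r| < 1, S = a / (1 - r)
S = 80 / (1 - (1/2))
S = 80 / (1/2)
S = 160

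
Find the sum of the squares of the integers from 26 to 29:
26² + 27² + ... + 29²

Use ∑_{k=1}^{n} k² = n(n+1)(2n+1)/6, then subtract the first 25 terms.
∑_{k=1}^{29} k² = 29×30×59/6 = 8555
∑_{k=1}^{25} k² = 25×26×51/6 = 5525
∑_{k=26}^{29} k² = 8555 - 5525 = 3030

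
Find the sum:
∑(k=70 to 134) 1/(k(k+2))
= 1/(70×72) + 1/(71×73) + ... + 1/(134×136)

Partial fractions: 1/(k(k+2)) = (1/2)[1/k - 1/(k+2)]
Telescoping leaves the first two and last two terms:
= (1/2)[1/70 + 1/71 - 1/135 - 1/136]
= 124189/18249840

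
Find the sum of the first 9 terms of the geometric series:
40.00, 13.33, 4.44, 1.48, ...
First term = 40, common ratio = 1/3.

Sₙ = a(1 - rⁿ) / (1 - r)
S_9 = 40(1 - (1/3)^9) / (1 - (1/3))
S_9 = 40(1 - (1/19683)) / (2/3)
S_9 = 393640/6561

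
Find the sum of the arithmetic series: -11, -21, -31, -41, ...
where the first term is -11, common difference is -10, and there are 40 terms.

Sₙ = n/2 × (first + last)
Last term = a + (n-1)d = -11 + (40-1)×(-10) = -401
S_40 = 40/2 × (-11 + (-401))
S_40 = 40/2 × (-412) = -8240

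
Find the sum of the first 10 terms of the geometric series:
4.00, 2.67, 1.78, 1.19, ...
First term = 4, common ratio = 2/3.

Sₙ = a(1 - rⁿ) / (1 - r)
S_10 = 4(1 - (2/3)^10) / (1 - (2/3))
S_10 = 4(1 - (1024/59049)) / (1/3)
S_10 = 232100/19683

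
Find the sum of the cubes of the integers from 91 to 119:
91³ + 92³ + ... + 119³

Use ∑_{k=1}^{n} k³ = [n(n+1)/2]², then subtract the first 90 terms.
∑_{k=1}^{119} k³ = [119×120/2]² = 7140² = 50979600
∑_{k=1}^{90} k³ = [90×91/2]² = 4095² = 16769025
∑_{k=91}^{119} k³ = 50979600 - 16769025 = 34210575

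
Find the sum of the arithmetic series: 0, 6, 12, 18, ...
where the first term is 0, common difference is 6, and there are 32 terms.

Sₙ = n/2 × (first + last)
Last term = a + (n-1)d = 0 + (32-1)×6 = 186
S_32 = 32/2 × (0 + 186)
S_32 = 32/2 × 186 = 2976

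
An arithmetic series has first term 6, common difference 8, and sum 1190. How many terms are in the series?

Using S = n/2 × [2a + (n-1)d]
1190 = n/2 × [2(6) + (n-1)(8)]
1190 = n/2 × [12 + 8n - 8]
2380 = n × [4 + 8n]
8n² + (4)n - 2380 = 0
Discriminant: Δ = (4)² - 4(8)(-2380) = 16 + 76160 = 76176
√Δ = 276
n = [-(4) + √Δ] / (2·8) = (-4 + 276) / 16 = 272 / 16 = 17
(The negative root is discarded since n must be a positive integer.)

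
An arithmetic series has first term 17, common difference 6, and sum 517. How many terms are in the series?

Using S = n/2 × [2a + (n-1)d]
517 = n/2 × [2(17) + (n-1)(6)]
517 = n/2 × [34 + 6n - 6]
1034 = n × [28 + 6n]
6n² + (28)n - 1034 = 0
Discriminant: Δ = (28)² - 4(6)(-1034) = 784 + 24816 = 25600
√Δ = 160
n = [-(28) + √Δ] / (2·6) = (-28 + 160) / 12 = 132 / 12 = 11
(The negative root is discarded since n must be a positive integer.)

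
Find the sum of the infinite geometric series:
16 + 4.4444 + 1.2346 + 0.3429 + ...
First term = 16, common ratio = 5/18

For |r| < 1, S = a / (1 - r)
S = 16 / (1 - (5/18))
S = 16 / (13/18)
S = 288/13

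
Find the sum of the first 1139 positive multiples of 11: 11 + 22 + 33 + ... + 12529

Factor out 11: = 11(1 + 2 + ... + 1139) = 11 × n(n+1)/2
= 11 × 1139×1140/2
= 11 × 649230
= 7141530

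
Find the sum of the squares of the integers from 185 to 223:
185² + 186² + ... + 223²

Use ∑_{k=1}^{n} k² = n(n+1)(2n+1)/6, then subtract the first 184 terms.
∑_{k=1}^{223} k² = 223×224×447/6 = 3721424
∑_{k=1}^{184} k² = 184×185×369/6 = 2093460
∑_{k=185}^{223} k² = 3721424 - 2093460 = 1627964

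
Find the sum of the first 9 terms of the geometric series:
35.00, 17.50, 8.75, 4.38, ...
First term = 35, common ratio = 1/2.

Sₙ = a(1 - rⁿ) / (1 - r)
S_9 = 35(1 - (1/2)^9) / (1 - (1/2))
S_9 = 35(1 - (1/512)) / (1/2)
S_9 = 17885/256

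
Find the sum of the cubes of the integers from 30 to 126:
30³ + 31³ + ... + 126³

Use ∑_{k=1}^{n} k³ = [n(n+1)/2]², then subtract the first 29 terms.
∑_{k=1}^{126} k³ = [126×127/2]² = 8001² = 64016001
∑_{k=1}^{29} k³ = [29×30/2]² = 435² = 189225
∑_{k=30}^{126} k³ = 64016001 - 189225 = 63826776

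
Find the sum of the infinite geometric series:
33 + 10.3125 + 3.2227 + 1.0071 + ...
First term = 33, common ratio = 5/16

For |r| < 1, S = a / (1 - r)
S = 33 / (1 - (5/16))
S = 33 / (11/16)
S = 48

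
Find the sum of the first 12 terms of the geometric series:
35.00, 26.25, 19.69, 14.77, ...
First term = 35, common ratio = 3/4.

Sₙ = a(1 - rⁿ) / (1 - r)
S_12 = 35(1 - (3/4)^12) / (1 - (3/4))
S_12 = 35(1 - (531441/16777216)) / (1/4)
S_12 = 568602125/4194304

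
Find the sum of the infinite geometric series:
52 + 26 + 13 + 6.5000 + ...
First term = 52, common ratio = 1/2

For |r| < 1, S = a / (1 - r)
S = 52 / (1 - (1/2))
S = 52 / (1/2)
S = 104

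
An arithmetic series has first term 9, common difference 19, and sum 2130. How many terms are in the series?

Using S = n/2 × [2a + (n-1)d]
2130 = n/2 × [2(9) + (n-1)(19)]
2130 = n/2 × [18 + 19n - 19]
4260 = n × [-1 + 19n]
19n² + (-1)n - 4260 = 0
Discriminant: Δ = (-1)² - 4(19)(-4260) = 1 + 323760 = 323761
√Δ = 569
n = [-(-1) + √Δ] / (2·19) = (1 + 569) / 38 = 570 / 38 = 15
(The negative root is discarded since n must be a positive integer.)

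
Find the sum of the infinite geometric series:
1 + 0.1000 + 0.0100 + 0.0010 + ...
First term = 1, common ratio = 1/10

For |r| < 1, S = a / (1 - r)
S = 1 / (1 - (1/10))
S = 1 / (9/10)
S = 10/9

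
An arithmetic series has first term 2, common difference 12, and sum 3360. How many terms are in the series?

Using S = n/2 × [2a + (n-1)d]
3360 = n/2 × [2(2) + (n-1)(12)]
3360 = n/2 × [4 + 12n - 12]
6720 = n × [-8 + 12n]
12n² + (-8)n - 6720 = 0
Discriminant: Δ = (-8)² - 4(12)(-6720) = 64 + 322560 = 322624
√Δ = 568
n = [-(-8) + √Δ] / (2·12) = (8 + 568) / 24 = 576 / 24 = 24
(The negative root is discarded since n must be a positive integer.)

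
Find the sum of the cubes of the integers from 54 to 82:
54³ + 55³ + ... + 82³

Use ∑_{k=1}^{n} k³ = [n(n+1)/2]², then subtract the first 53 terms.
∑_{k=1}^{82} k³ = [82×83/2]² = 3403² = 11580409
∑_{k=1}^{53} k³ = [53×54/2]² = 1431² = 2047761
∑_{k=54}^{82} k³ = 11580409 - 2047761 = 9532648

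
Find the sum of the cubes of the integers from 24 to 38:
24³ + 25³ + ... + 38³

Use ∑_{k=1}^{n} k³ = [n(n+1)/2]², then subtract the first 23 terms.
∑_{k=1}^{38} k³ = [38×39/2]² = 741² = 549081
∑_{k=1}^{23} k³ = [23×24/2]² = 276² = 76176
∑_{k=24}^{38} k³ = 549081 - 76176 = 472905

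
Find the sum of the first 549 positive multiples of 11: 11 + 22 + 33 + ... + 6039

Factor out 11: = 11(1 + 2 + ... + 549) = 11 × n(n+1)/2
= 11 × 549×550/2
= 11 × 150975
= 1660725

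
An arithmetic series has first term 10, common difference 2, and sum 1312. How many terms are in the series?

Using S = n/2 × [2a + (n-1)d]
1312 = n/2 × [2(10) + (n-1)(2)]
1312 = n/2 × [20 + 2n - 2]
2624 = n × [18 + 2n]
2n² + (18)n - 2624 = 0
Discriminant: Δ = (18)² - 4(2)(-2624) = 324 + 20992 = 21316
√Δ = 146
n = [-(18) + √Δ] / (2·2) = (-18 + 146) / 4 = 128 / 4 = 32
(The negative root is discarded since n must be a positive integer.)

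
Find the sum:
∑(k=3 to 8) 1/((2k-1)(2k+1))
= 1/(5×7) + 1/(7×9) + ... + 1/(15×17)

Partial fractions: 1/((2k-1)(2k+1)) = (1/2)[1/(2k-1) - 1/(2k+1)]
The series telescopes:
= (1/2)[1/5 - 1/17]
= 6/85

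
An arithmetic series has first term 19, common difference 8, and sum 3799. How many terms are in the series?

Using S = n/2 × [2a + (n-1)d]
3799 = n/2 × [2(19) + (n-1)(8)]
3799 = n/2 × [38 + 8n - 8]
7598 = n × [30 + 8n]
8n² + (30)n - 7598 = 0
Discriminant: Δ = (30)² - 4(8)(-7598) = 900 + 243136 = 244036
√Δ = 494
n = [-(30) + √Δ] / (2·8) = (-30 + 494) / 16 = 464 / 16 = 29
(The negative root is discarded since n must be a positive integer.)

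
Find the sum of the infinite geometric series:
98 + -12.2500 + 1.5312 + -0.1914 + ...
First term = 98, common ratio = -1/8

For |r| < 1, S = a / (1 - r)
S = 98 / (1 - (-1/8))
S = 98 / (9/8)
S = 784/9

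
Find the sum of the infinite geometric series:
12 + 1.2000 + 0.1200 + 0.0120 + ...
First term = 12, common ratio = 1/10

For |r| < 1, S = a / (1 - r)
S = 12 / (1 - (1/10))
S = 12 / (9/10)
S = 40/3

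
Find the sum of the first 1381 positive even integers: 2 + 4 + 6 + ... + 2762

Sum of first n even numbers = n(n+1)
= 1381×1382
= 1908542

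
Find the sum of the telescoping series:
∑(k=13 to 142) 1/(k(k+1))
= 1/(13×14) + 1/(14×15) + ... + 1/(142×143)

Partial fractions: 1/(k(k+1)) = 1/k - 1/(k+1)
The series telescopes:
= (1/13 - 1/14) + (1/14 - 1/15) + ... + (1/142 - 1/143)
= 1/13 - 1/143
= 10/143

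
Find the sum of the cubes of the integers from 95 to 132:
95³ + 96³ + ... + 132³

Use ∑_{k=1}^{n} k³ = [n(n+1)/2]², then subtract the first 94 terms.
∑_{k=1}^{132} k³ = [132×133/2]² = 8778² = 77053284
∑_{k=1}^{94} k³ = [94×95/2]² = 4465² = 19936225
∑_{k=95}^{132} k³ = 77053284 - 19936225 = 57117059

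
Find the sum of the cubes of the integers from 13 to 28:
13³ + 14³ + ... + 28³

Use ∑_{k=1}^{n} k³ = [n(n+1)/2]², then subtract the first 12 terms.
∑_{k=1}^{28} k³ = [28×29/2]² = 406² = 164836
∑_{k=1}^{12} k³ = [12×13/2]² = 78² = 6084
∑_{k=13}^{28} k³ = 164836 - 6084 = 158752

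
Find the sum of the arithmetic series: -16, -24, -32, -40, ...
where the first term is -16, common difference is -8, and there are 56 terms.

Sₙ = n/2 × (first + last)
Last term = a + (n-1)d = -16 + (56-1)×(-8) = -456
S_56 = 56/2 × (-16 + (-456))
S_56 = 56/2 × (-472) = -13216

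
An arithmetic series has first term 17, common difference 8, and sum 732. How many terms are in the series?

Using S = n/2 × [2a + (n-1)d]
732 = n/2 × [2(17) + (n-1)(8)]
732 = n/2 × [34 + 8n - 8]
1464 = n × [26 + 8n]
8n² + (26)n - 1464 = 0
Discriminant: Δ = (26)² - 4(8)(-1464) = 676 + 46848 = 47524
√Δ = 218
n = [-(26) + √Δ] / (2·8) = (-26 + 218) / 16 = 192 / 16 = 12
(The negative root is discarded since n must be a positive integer.)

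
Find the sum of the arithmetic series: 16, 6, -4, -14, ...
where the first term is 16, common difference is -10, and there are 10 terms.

Sₙ = n/2 × (first + last)
Last term = a + (n-1)d = 16 + (10-1)×(-10) = -74
S_10 = 10/2 × (16 + (-74))
S_10 = 10/2 × (-58) = -290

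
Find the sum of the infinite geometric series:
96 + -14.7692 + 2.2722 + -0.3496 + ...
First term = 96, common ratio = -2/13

For |r| < 1, S = a / (1 - r)
S = 96 / (1 - (-2/13))
S = 96 / (15/13)
S = 416/5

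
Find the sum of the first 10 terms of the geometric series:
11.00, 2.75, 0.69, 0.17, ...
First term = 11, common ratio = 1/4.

Sₙ = a(1 - rⁿ) / (1 - r)
S_10 = 11(1 - (1/4)^10) / (1 - (1/4))
S_10 = 11(1 - (1/1048576)) / (3/4)
S_10 = 3844775/262144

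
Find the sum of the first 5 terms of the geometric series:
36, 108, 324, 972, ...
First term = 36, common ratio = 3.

Sₙ = a(1 - rⁿ) / (1 - r)
S_5 = 36(1 - 3^5) / (1 - 3)
S_5 = 36(1 - 243) / (-2)
S_5 = 4356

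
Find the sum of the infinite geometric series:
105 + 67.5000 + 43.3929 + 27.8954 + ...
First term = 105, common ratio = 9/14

For |r| < 1, S = a / (1 - r)
S = 105 / (1 - (9/14))
S = 105 / (5/14)
S = 294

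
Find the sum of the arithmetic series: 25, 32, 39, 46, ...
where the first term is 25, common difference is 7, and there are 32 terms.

Sₙ = n/2 × (first + last)
Last term = a + (n-1)d = 25 + (32-1)×7 = 242
S_32 = 32/2 × (25 + 242)
S_32 = 32/2 × 267 = 4272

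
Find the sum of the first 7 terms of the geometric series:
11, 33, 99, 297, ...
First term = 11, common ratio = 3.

Sₙ = a(1 - rⁿ) / (1 - r)
S_7 = 11(1 - 3^7) / (1 - 3)
S_7 = 11(1 - 2187) / (-2)
S_7 = 12023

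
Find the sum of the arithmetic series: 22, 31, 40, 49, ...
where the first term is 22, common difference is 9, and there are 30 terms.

Sₙ = n/2 × (first + last)
Last term = a + (n-1)d = 22 + (30-1)×9 = 283
S_30 = 30/2 × (22 + 283)
S_30 = 30/2 × 305 = 4575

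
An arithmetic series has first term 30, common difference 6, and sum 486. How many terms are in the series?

Using S = n/2 × [2a + (n-1)d]
486 = n/2 × [2(30) + (n-1)(6)]
486 = n/2 × [60 + 6n - 6]
972 = n × [54 + 6n]
6n² + (54)n - 972 = 0
Discriminant: Δ = (54)² - 4(6)(-972) = 2916 + 23328 = 26244
√Δ = 162
n = [-(54) + √Δ] / (2·6) = (-54 + 162) / 12 = 108 / 12 = 9
(The negative root is discarded since n must be a positive integer.)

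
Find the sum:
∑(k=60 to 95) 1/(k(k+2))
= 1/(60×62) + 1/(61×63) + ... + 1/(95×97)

Partial fractions: 1/(k(k+2)) = (1/2)[1/k - 1/(k+2)]
Telescoping leaves the first two and last two terms:
= (1/2)[1/60 + 1/61 - 1/96 - 1/97]
= 11677/1893440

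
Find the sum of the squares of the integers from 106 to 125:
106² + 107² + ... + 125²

Use ∑_{k=1}^{n} k² = n(n+1)(2n+1)/6, then subtract the first 105 terms.
∑_{k=1}^{125} k² = 125×126×251/6 = 658875
∑_{k=1}^{105} k² = 105×106×211/6 = 391405
∑_{k=106}^{125} k² = 658875 - 391405 = 267470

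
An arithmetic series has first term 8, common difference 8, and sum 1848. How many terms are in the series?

Using S = n/2 × [2a + (n-1)d]
1848 = n/2 × [2(8) + (n-1)(8)]
1848 = n/2 × [16 + 8n - 8]
3696 = n × [8 + 8n]
8n² + (8)n - 3696 = 0
Discriminant: Δ = (8)² - 4(8)(-3696) = 64 + 118272 = 118336
√Δ = 344
n = [-(8) + √Δ] / (2·8) = (-8 + 344) / 16 = 336 / 16 = 21
(The negative root is discarded since n must be a positive integer.)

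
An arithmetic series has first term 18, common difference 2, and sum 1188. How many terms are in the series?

Using S = n/2 × [2a + (n-1)d]
1188 = n/2 × [2(18) + (n-1)(2)]
1188 = n/2 × [36 + 2n - 2]
2376 = n × [34 + 2n]
2n² + (34)n - 2376 = 0
Discriminant: Δ = (34)² - 4(2)(-2376) = 1156 + 19008 = 20164
√Δ = 142
n = [-(34) + √Δ] / (2·2) = (-34 + 142) / 4 = 108 / 4 = 27
(The negative root is discarded since n must be a positive integer.)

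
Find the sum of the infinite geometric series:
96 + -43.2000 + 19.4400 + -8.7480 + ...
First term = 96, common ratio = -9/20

For |r| < 1, S = a / (1 - r)
S = 96 / (1 - (-9/20))
S = 96 / (29/20)
S = 1920/29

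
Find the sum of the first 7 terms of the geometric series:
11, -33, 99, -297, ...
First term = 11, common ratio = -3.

Sₙ = a(1 - rⁿ) / (1 - r)
S_7 = 11(1 - (-3)^7) / (1 - (-3))
S_7 = 11(1 - (-2187)) / (4)
S_7 = 6017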